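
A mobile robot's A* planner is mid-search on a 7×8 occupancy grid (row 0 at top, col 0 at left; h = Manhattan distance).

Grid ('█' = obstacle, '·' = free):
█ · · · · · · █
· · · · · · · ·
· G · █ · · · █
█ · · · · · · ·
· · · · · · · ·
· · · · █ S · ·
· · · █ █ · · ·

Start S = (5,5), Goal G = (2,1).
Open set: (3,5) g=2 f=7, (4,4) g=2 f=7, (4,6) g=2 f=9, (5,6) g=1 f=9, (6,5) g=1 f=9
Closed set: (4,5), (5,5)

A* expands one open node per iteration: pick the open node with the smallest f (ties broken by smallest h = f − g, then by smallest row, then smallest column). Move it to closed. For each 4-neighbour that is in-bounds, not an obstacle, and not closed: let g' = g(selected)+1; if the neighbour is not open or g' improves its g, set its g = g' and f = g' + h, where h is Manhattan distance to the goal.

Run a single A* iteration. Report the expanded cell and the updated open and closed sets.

step 1: expand (3,5) (f=7, h=5) → closed; open now [(2,5) g=3 f=7, (3,4) g=3 f=7, (3,6) g=3 f=9, (4,4) g=2 f=7, (4,6) g=2 f=9, (5,6) g=1 f=9, (6,5) g=1 f=9]

expanded=(3,5); open=[(2,5) g=3 f=7, (3,4) g=3 f=7, (3,6) g=3 f=9, (4,4) g=2 f=7, (4,6) g=2 f=9, (5,6) g=1 f=9, (6,5) g=1 f=9]; closed=[(3,5), (4,5), (5,5)]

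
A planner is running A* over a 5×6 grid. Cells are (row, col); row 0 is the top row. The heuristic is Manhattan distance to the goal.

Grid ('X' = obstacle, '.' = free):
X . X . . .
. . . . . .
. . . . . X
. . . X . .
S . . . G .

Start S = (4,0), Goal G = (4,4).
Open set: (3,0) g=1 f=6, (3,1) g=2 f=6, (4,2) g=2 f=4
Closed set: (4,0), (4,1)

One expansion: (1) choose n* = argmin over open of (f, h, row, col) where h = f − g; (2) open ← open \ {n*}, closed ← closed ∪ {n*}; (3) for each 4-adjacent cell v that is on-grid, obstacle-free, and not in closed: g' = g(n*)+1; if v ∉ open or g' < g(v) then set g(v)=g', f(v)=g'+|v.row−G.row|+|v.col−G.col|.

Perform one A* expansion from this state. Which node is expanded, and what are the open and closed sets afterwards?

step 1: expand (4,2) (f=4, h=2) → closed; open now [(3,0) g=1 f=6, (3,1) g=2 f=6, (3,2) g=3 f=6, (4,3) g=3 f=4]

expanded=(4,2); open=[(3,0) g=1 f=6, (3,1) g=2 f=6, (3,2) g=3 f=6, (4,3) g=3 f=4]; closed=[(4,0), (4,1), (4,2)]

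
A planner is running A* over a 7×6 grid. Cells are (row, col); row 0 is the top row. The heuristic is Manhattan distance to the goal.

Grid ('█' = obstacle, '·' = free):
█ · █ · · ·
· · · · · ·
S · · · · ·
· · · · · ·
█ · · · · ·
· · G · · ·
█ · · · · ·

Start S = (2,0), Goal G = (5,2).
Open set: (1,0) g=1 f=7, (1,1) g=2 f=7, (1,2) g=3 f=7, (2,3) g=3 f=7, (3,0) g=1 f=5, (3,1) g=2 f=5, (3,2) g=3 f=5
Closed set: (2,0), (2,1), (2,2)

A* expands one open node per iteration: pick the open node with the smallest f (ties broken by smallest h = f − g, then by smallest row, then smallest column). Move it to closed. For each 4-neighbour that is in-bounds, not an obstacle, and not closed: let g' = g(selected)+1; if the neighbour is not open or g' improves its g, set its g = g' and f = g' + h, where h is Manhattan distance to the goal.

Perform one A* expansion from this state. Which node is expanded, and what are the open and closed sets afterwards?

step 1: expand (3,2) (f=5, h=2) → closed; open now [(1,0) g=1 f=7, (1,1) g=2 f=7, (1,2) g=3 f=7, (2,3) g=3 f=7, (3,0) g=1 f=5, (3,1) g=2 f=5, (3,3) g=4 f=7, (4,2) g=4 f=5]

expanded=(3,2); open=[(1,0) g=1 f=7, (1,1) g=2 f=7, (1,2) g=3 f=7, (2,3) g=3 f=7, (3,0) g=1 f=5, (3,1) g=2 f=5, (3,3) g=4 f=7, (4,2) g=4 f=5]; closed=[(2,0), (2,1), (2,2), (3,2)]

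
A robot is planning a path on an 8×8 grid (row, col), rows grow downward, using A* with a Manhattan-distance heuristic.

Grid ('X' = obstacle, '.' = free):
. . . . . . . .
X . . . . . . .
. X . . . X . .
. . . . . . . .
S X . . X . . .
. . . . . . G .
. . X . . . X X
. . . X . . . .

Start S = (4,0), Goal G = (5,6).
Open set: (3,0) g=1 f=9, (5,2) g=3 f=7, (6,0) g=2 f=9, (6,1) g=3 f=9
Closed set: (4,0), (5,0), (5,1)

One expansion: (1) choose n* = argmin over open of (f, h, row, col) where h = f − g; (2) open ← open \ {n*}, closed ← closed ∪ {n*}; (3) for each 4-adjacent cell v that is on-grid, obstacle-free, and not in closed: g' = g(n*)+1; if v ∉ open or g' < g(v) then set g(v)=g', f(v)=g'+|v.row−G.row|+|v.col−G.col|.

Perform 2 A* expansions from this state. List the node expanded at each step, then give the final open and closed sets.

order=[(5,2) → (5,3)]; open=[(3,0) g=1 f=9, (4,2) g=4 f=9, (4,3) g=5 f=9, (5,4) g=5 f=7, (6,0) g=2 f=9, (6,1) g=3 f=9, (6,3) g=5 f=9]; closed=[(4,0), (5,0), (5,1), (5,2), (5,3)]

step 1: expand (5,2) (f=7, h=4) → closed; open now [(3,0) g=1 f=9, (4,2) g=4 f=9, (5,3) g=4 f=7, (6,0) g=2 f=9, (6,1) g=3 f=9]
step 2: expand (5,3) (f=7, h=3) → closed; open now [(3,0) g=1 f=9, (4,2) g=4 f=9, (4,3) g=5 f=9, (5,4) g=5 f=7, (6,0) g=2 f=9, (6,1) g=3 f=9, (6,3) g=5 f=9]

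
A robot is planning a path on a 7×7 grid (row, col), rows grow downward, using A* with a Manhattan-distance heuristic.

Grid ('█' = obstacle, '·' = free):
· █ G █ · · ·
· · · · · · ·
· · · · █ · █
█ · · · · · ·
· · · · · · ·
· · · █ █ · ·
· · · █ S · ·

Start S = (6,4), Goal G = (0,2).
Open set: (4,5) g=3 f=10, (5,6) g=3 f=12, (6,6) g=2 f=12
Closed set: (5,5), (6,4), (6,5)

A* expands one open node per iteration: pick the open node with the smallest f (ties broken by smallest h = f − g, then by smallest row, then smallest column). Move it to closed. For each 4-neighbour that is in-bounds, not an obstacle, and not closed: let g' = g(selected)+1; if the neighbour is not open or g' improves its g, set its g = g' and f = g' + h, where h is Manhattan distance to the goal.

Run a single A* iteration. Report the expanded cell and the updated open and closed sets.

expanded=(4,5); open=[(3,5) g=4 f=10, (4,4) g=4 f=10, (4,6) g=4 f=12, (5,6) g=3 f=12, (6,6) g=2 f=12]; closed=[(4,5), (5,5), (6,4), (6,5)]

step 1: expand (4,5) (f=10, h=7) → closed; open now [(3,5) g=4 f=10, (4,4) g=4 f=10, (4,6) g=4 f=12, (5,6) g=3 f=12, (6,6) g=2 f=12]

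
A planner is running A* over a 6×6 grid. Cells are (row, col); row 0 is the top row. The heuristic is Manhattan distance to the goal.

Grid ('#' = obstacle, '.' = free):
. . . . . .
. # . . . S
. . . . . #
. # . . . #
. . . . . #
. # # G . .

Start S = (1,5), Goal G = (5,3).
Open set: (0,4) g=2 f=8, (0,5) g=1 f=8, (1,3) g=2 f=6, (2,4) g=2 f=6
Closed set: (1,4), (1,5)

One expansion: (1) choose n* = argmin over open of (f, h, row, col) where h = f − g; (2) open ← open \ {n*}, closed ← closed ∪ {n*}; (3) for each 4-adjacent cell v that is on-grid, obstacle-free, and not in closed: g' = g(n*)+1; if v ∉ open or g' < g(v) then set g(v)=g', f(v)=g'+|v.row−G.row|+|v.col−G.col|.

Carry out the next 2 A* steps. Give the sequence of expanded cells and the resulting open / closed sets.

step 1: expand (1,3) (f=6, h=4) → closed; open now [(0,3) g=3 f=8, (0,4) g=2 f=8, (0,5) g=1 f=8, (1,2) g=3 f=8, (2,3) g=3 f=6, (2,4) g=2 f=6]
step 2: expand (2,3) (f=6, h=3) → closed; open now [(0,3) g=3 f=8, (0,4) g=2 f=8, (0,5) g=1 f=8, (1,2) g=3 f=8, (2,2) g=4 f=8, (2,4) g=2 f=6, (3,3) g=4 f=6]

order=[(1,3) → (2,3)]; open=[(0,3) g=3 f=8, (0,4) g=2 f=8, (0,5) g=1 f=8, (1,2) g=3 f=8, (2,2) g=4 f=8, (2,4) g=2 f=6, (3,3) g=4 f=6]; closed=[(1,3), (1,4), (1,5), (2,3)]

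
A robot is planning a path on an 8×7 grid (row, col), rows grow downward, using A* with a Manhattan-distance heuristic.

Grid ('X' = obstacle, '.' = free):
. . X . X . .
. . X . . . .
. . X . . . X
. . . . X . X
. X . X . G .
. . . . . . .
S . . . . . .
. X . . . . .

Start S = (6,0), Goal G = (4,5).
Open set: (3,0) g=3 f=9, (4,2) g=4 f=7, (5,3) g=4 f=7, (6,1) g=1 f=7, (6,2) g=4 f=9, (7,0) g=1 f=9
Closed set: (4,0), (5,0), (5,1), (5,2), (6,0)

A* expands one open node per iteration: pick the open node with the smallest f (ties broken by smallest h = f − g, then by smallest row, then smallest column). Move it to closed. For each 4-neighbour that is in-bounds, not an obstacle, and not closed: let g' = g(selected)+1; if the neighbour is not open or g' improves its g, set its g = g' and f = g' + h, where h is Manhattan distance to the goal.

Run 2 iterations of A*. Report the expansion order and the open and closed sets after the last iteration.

order=[(4,2) → (5,3)]; open=[(3,0) g=3 f=9, (3,2) g=5 f=9, (5,4) g=5 f=7, (6,1) g=1 f=7, (6,2) g=4 f=9, (6,3) g=5 f=9, (7,0) g=1 f=9]; closed=[(4,0), (4,2), (5,0), (5,1), (5,2), (5,3), (6,0)]

step 1: expand (4,2) (f=7, h=3) → closed; open now [(3,0) g=3 f=9, (3,2) g=5 f=9, (5,3) g=4 f=7, (6,1) g=1 f=7, (6,2) g=4 f=9, (7,0) g=1 f=9]
step 2: expand (5,3) (f=7, h=3) → closed; open now [(3,0) g=3 f=9, (3,2) g=5 f=9, (5,4) g=5 f=7, (6,1) g=1 f=7, (6,2) g=4 f=9, (6,3) g=5 f=9, (7,0) g=1 f=9]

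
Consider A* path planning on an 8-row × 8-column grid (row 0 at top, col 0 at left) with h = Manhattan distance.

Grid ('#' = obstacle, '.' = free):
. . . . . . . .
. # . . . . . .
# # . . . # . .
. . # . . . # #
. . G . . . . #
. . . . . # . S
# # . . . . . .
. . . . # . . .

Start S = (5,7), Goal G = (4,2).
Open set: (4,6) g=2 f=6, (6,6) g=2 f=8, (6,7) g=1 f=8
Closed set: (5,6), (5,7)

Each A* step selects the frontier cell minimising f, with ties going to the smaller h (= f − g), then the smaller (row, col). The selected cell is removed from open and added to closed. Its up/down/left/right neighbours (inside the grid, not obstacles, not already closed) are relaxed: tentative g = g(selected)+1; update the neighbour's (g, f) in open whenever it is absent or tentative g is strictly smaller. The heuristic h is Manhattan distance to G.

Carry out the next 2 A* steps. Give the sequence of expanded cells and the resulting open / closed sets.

order=[(4,6) → (4,5)]; open=[(3,5) g=4 f=8, (4,4) g=4 f=6, (6,6) g=2 f=8, (6,7) g=1 f=8]; closed=[(4,5), (4,6), (5,6), (5,7)]

step 1: expand (4,6) (f=6, h=4) → closed; open now [(4,5) g=3 f=6, (6,6) g=2 f=8, (6,7) g=1 f=8]
step 2: expand (4,5) (f=6, h=3) → closed; open now [(3,5) g=4 f=8, (4,4) g=4 f=6, (6,6) g=2 f=8, (6,7) g=1 f=8]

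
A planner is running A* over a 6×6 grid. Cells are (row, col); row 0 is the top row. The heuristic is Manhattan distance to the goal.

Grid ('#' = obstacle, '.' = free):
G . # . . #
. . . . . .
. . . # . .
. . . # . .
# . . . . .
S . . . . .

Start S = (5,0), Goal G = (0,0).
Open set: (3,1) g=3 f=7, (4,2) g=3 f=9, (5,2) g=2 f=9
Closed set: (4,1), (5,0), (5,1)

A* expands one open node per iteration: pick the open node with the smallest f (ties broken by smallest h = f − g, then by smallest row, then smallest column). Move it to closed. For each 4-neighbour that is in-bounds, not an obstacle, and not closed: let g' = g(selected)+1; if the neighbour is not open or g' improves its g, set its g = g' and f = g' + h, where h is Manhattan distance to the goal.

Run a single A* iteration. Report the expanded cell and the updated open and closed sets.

step 1: expand (3,1) (f=7, h=4) → closed; open now [(2,1) g=4 f=7, (3,0) g=4 f=7, (3,2) g=4 f=9, (4,2) g=3 f=9, (5,2) g=2 f=9]

expanded=(3,1); open=[(2,1) g=4 f=7, (3,0) g=4 f=7, (3,2) g=4 f=9, (4,2) g=3 f=9, (5,2) g=2 f=9]; closed=[(3,1), (4,1), (5,0), (5,1)]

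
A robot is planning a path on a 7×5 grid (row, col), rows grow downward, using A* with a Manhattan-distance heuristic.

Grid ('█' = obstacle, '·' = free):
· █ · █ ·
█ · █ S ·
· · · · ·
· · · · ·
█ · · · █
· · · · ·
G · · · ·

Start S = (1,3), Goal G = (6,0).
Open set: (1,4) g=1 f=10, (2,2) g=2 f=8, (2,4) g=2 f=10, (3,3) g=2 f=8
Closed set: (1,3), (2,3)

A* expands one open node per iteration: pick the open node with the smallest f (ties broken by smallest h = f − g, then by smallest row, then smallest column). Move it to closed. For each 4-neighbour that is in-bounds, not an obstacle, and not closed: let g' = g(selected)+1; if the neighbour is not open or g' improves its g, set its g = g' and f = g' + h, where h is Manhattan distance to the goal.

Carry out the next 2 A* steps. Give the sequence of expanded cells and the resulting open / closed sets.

order=[(2,2) → (2,1)]; open=[(1,1) g=4 f=10, (1,4) g=1 f=10, (2,0) g=4 f=8, (2,4) g=2 f=10, (3,1) g=4 f=8, (3,2) g=3 f=8, (3,3) g=2 f=8]; closed=[(1,3), (2,1), (2,2), (2,3)]

step 1: expand (2,2) (f=8, h=6) → closed; open now [(1,4) g=1 f=10, (2,1) g=3 f=8, (2,4) g=2 f=10, (3,2) g=3 f=8, (3,3) g=2 f=8]
step 2: expand (2,1) (f=8, h=5) → closed; open now [(1,1) g=4 f=10, (1,4) g=1 f=10, (2,0) g=4 f=8, (2,4) g=2 f=10, (3,1) g=4 f=8, (3,2) g=3 f=8, (3,3) g=2 f=8]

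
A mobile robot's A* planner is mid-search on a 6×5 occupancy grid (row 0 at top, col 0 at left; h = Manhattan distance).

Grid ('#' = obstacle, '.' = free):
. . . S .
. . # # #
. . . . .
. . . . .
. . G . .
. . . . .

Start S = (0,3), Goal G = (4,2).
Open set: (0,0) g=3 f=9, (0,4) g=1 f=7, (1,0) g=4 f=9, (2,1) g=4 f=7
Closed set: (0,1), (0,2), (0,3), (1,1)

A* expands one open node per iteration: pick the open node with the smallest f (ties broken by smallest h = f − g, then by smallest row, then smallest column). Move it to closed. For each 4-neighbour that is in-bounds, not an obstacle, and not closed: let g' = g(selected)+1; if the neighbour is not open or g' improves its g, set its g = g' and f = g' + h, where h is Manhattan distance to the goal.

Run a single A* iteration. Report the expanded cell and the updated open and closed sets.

step 1: expand (2,1) (f=7, h=3) → closed; open now [(0,0) g=3 f=9, (0,4) g=1 f=7, (1,0) g=4 f=9, (2,0) g=5 f=9, (2,2) g=5 f=7, (3,1) g=5 f=7]

expanded=(2,1); open=[(0,0) g=3 f=9, (0,4) g=1 f=7, (1,0) g=4 f=9, (2,0) g=5 f=9, (2,2) g=5 f=7, (3,1) g=5 f=7]; closed=[(0,1), (0,2), (0,3), (1,1), (2,1)]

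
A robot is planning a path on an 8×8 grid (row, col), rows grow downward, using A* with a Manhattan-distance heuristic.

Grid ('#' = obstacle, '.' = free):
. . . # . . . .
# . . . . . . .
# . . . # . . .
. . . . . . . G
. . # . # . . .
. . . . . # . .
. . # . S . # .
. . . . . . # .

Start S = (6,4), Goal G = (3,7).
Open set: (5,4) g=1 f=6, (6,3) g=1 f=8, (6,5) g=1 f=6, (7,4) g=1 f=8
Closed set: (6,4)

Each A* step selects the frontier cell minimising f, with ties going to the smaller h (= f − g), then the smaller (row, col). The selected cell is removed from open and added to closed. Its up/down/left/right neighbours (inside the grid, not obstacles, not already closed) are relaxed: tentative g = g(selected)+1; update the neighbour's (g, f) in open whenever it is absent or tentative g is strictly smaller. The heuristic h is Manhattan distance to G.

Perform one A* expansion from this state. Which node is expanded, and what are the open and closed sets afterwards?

expanded=(5,4); open=[(5,3) g=2 f=8, (6,3) g=1 f=8, (6,5) g=1 f=6, (7,4) g=1 f=8]; closed=[(5,4), (6,4)]

step 1: expand (5,4) (f=6, h=5) → closed; open now [(5,3) g=2 f=8, (6,3) g=1 f=8, (6,5) g=1 f=6, (7,4) g=1 f=8]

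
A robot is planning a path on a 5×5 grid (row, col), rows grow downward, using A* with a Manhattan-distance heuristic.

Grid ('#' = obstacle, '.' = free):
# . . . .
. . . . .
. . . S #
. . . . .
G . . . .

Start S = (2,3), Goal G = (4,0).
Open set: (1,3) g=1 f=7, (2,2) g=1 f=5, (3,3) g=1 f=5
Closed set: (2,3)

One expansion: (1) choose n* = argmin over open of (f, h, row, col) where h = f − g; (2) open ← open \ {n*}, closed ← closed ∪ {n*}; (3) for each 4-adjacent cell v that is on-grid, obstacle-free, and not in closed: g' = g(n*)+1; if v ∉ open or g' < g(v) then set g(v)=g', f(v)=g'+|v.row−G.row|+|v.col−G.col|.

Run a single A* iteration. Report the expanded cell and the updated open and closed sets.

step 1: expand (2,2) (f=5, h=4) → closed; open now [(1,2) g=2 f=7, (1,3) g=1 f=7, (2,1) g=2 f=5, (3,2) g=2 f=5, (3,3) g=1 f=5]

expanded=(2,2); open=[(1,2) g=2 f=7, (1,3) g=1 f=7, (2,1) g=2 f=5, (3,2) g=2 f=5, (3,3) g=1 f=5]; closed=[(2,2), (2,3)]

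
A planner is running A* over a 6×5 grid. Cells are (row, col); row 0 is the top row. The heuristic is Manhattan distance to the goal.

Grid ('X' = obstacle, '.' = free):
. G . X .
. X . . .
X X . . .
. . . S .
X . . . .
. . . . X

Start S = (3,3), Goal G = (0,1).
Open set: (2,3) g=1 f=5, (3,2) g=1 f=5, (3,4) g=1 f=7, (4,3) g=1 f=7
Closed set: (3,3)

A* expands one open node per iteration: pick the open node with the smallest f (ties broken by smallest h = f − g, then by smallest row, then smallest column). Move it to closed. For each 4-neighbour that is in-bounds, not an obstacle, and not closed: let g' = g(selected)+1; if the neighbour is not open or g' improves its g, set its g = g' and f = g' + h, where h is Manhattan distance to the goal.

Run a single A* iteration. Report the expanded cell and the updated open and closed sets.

expanded=(2,3); open=[(1,3) g=2 f=5, (2,2) g=2 f=5, (2,4) g=2 f=7, (3,2) g=1 f=5, (3,4) g=1 f=7, (4,3) g=1 f=7]; closed=[(2,3), (3,3)]

step 1: expand (2,3) (f=5, h=4) → closed; open now [(1,3) g=2 f=5, (2,2) g=2 f=5, (2,4) g=2 f=7, (3,2) g=1 f=5, (3,4) g=1 f=7, (4,3) g=1 f=7]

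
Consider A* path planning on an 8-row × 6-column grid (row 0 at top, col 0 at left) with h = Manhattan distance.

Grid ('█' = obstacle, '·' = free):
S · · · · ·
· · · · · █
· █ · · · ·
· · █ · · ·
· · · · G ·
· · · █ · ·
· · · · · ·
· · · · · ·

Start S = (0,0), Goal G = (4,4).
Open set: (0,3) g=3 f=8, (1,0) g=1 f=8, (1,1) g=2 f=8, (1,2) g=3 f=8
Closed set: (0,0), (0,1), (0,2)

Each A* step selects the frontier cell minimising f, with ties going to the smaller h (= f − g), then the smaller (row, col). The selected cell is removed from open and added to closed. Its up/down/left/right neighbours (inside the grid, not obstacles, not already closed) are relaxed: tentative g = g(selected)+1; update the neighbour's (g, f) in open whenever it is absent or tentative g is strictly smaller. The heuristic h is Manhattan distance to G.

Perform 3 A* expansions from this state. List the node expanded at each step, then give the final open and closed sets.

step 1: expand (0,3) (f=8, h=5) → closed; open now [(0,4) g=4 f=8, (1,0) g=1 f=8, (1,1) g=2 f=8, (1,2) g=3 f=8, (1,3) g=4 f=8]
step 2: expand (0,4) (f=8, h=4) → closed; open now [(0,5) g=5 f=10, (1,0) g=1 f=8, (1,1) g=2 f=8, (1,2) g=3 f=8, (1,3) g=4 f=8, (1,4) g=5 f=8]
step 3: expand (1,4) (f=8, h=3) → closed; open now [(0,5) g=5 f=10, (1,0) g=1 f=8, (1,1) g=2 f=8, (1,2) g=3 f=8, (1,3) g=4 f=8, (2,4) g=6 f=8]

order=[(0,3) → (0,4) → (1,4)]; open=[(0,5) g=5 f=10, (1,0) g=1 f=8, (1,1) g=2 f=8, (1,2) g=3 f=8, (1,3) g=4 f=8, (2,4) g=6 f=8]; closed=[(0,0), (0,1), (0,2), (0,3), (0,4), (1,4)]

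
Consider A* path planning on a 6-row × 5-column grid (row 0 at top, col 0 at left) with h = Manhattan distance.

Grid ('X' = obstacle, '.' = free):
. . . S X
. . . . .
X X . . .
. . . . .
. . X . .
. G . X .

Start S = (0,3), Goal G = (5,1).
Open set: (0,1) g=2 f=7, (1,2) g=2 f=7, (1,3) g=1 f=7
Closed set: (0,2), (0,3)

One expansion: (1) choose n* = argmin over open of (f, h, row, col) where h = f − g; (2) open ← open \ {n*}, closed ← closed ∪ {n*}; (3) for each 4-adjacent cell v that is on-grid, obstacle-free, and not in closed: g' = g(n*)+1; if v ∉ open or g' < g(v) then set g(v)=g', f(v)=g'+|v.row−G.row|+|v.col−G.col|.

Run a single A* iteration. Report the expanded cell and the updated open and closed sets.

step 1: expand (0,1) (f=7, h=5) → closed; open now [(0,0) g=3 f=9, (1,1) g=3 f=7, (1,2) g=2 f=7, (1,3) g=1 f=7]

expanded=(0,1); open=[(0,0) g=3 f=9, (1,1) g=3 f=7, (1,2) g=2 f=7, (1,3) g=1 f=7]; closed=[(0,1), (0,2), (0,3)]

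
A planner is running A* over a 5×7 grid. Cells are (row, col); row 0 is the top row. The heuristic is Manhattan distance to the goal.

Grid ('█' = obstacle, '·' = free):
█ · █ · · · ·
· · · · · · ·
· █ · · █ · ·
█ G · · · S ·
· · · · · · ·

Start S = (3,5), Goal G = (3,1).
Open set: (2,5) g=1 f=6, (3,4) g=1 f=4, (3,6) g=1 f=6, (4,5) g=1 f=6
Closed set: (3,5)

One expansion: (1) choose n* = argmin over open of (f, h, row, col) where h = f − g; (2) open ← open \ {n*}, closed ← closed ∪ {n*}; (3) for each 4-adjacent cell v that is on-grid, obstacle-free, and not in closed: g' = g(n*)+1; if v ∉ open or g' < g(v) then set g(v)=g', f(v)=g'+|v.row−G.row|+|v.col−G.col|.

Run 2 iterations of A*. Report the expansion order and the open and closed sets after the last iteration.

step 1: expand (3,4) (f=4, h=3) → closed; open now [(2,5) g=1 f=6, (3,3) g=2 f=4, (3,6) g=1 f=6, (4,4) g=2 f=6, (4,5) g=1 f=6]
step 2: expand (3,3) (f=4, h=2) → closed; open now [(2,3) g=3 f=6, (2,5) g=1 f=6, (3,2) g=3 f=4, (3,6) g=1 f=6, (4,3) g=3 f=6, (4,4) g=2 f=6, (4,5) g=1 f=6]

order=[(3,4) → (3,3)]; open=[(2,3) g=3 f=6, (2,5) g=1 f=6, (3,2) g=3 f=4, (3,6) g=1 f=6, (4,3) g=3 f=6, (4,4) g=2 f=6, (4,5) g=1 f=6]; closed=[(3,3), (3,4), (3,5)]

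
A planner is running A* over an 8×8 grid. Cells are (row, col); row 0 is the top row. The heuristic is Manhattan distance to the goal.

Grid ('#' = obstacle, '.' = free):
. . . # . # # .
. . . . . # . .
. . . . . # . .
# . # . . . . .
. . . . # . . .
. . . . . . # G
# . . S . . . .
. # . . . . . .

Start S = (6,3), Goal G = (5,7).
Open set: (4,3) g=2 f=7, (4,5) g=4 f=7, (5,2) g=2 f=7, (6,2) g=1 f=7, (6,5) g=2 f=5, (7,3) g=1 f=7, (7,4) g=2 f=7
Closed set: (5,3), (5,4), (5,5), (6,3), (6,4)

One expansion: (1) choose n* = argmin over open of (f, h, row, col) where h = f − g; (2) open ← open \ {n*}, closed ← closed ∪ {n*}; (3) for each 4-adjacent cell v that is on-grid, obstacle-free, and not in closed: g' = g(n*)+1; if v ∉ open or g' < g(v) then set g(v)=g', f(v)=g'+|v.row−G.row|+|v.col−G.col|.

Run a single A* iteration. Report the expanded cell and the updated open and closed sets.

expanded=(6,5); open=[(4,3) g=2 f=7, (4,5) g=4 f=7, (5,2) g=2 f=7, (6,2) g=1 f=7, (6,6) g=3 f=5, (7,3) g=1 f=7, (7,4) g=2 f=7, (7,5) g=3 f=7]; closed=[(5,3), (5,4), (5,5), (6,3), (6,4), (6,5)]

step 1: expand (6,5) (f=5, h=3) → closed; open now [(4,3) g=2 f=7, (4,5) g=4 f=7, (5,2) g=2 f=7, (6,2) g=1 f=7, (6,6) g=3 f=5, (7,3) g=1 f=7, (7,4) g=2 f=7, (7,5) g=3 f=7]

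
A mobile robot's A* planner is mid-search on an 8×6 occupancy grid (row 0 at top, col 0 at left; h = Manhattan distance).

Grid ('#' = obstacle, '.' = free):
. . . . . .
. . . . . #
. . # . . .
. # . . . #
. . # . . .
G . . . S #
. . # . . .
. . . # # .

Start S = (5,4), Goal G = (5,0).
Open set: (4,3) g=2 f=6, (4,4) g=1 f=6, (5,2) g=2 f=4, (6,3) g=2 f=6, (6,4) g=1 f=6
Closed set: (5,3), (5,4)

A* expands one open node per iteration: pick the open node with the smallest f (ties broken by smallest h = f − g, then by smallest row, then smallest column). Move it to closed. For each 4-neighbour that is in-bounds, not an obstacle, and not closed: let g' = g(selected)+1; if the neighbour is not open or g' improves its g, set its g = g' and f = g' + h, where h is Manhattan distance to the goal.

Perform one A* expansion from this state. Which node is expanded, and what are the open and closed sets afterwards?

expanded=(5,2); open=[(4,3) g=2 f=6, (4,4) g=1 f=6, (5,1) g=3 f=4, (6,3) g=2 f=6, (6,4) g=1 f=6]; closed=[(5,2), (5,3), (5,4)]

step 1: expand (5,2) (f=4, h=2) → closed; open now [(4,3) g=2 f=6, (4,4) g=1 f=6, (5,1) g=3 f=4, (6,3) g=2 f=6, (6,4) g=1 f=6]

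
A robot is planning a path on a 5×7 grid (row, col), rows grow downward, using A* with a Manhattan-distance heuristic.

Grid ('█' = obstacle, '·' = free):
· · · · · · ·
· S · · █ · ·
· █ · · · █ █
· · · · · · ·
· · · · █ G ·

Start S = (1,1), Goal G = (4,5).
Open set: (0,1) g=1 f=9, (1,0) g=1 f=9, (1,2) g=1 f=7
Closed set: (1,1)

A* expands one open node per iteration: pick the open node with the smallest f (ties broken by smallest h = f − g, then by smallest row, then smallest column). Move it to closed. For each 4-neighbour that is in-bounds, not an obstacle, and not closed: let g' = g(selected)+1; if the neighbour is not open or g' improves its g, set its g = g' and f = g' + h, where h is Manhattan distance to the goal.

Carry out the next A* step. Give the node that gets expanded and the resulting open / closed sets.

step 1: expand (1,2) (f=7, h=6) → closed; open now [(0,1) g=1 f=9, (0,2) g=2 f=9, (1,0) g=1 f=9, (1,3) g=2 f=7, (2,2) g=2 f=7]

expanded=(1,2); open=[(0,1) g=1 f=9, (0,2) g=2 f=9, (1,0) g=1 f=9, (1,3) g=2 f=7, (2,2) g=2 f=7]; closed=[(1,1), (1,2)]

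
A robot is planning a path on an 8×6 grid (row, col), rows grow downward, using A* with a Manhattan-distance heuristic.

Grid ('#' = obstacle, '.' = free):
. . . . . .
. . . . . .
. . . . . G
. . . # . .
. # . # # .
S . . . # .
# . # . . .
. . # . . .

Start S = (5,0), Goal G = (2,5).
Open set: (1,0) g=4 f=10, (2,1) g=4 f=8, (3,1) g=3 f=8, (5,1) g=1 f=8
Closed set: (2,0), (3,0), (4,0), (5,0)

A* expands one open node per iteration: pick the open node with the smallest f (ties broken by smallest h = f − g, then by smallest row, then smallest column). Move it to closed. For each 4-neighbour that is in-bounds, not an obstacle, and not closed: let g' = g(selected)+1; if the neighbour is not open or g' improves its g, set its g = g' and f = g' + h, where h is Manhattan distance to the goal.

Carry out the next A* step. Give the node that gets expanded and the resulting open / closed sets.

step 1: expand (2,1) (f=8, h=4) → closed; open now [(1,0) g=4 f=10, (1,1) g=5 f=10, (2,2) g=5 f=8, (3,1) g=3 f=8, (5,1) g=1 f=8]

expanded=(2,1); open=[(1,0) g=4 f=10, (1,1) g=5 f=10, (2,2) g=5 f=8, (3,1) g=3 f=8, (5,1) g=1 f=8]; closed=[(2,0), (2,1), (3,0), (4,0), (5,0)]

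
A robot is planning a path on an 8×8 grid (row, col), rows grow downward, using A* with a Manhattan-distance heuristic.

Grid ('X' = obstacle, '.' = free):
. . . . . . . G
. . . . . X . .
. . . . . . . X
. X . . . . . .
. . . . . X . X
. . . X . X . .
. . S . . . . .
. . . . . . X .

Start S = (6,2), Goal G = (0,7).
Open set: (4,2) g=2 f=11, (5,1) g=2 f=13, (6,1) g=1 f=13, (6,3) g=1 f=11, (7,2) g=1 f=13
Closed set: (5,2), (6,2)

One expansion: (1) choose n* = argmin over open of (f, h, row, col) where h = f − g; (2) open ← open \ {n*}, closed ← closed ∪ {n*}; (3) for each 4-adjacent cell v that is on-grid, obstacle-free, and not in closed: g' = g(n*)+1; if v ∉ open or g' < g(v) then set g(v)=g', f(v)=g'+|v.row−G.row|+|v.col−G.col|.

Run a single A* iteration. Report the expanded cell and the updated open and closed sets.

expanded=(4,2); open=[(3,2) g=3 f=11, (4,1) g=3 f=13, (4,3) g=3 f=11, (5,1) g=2 f=13, (6,1) g=1 f=13, (6,3) g=1 f=11, (7,2) g=1 f=13]; closed=[(4,2), (5,2), (6,2)]

step 1: expand (4,2) (f=11, h=9) → closed; open now [(3,2) g=3 f=11, (4,1) g=3 f=13, (4,3) g=3 f=11, (5,1) g=2 f=13, (6,1) g=1 f=13, (6,3) g=1 f=11, (7,2) g=1 f=13]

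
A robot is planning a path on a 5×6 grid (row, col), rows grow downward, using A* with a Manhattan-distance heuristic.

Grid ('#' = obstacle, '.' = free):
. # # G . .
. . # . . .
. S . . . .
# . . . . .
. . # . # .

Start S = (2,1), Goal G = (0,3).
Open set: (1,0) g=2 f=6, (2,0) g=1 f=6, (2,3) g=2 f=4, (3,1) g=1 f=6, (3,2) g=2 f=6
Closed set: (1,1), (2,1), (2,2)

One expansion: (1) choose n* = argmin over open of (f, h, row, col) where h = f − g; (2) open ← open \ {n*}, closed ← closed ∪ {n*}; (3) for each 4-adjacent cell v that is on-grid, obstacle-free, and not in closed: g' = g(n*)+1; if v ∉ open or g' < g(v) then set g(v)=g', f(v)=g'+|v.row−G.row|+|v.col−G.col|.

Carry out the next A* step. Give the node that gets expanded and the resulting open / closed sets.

step 1: expand (2,3) (f=4, h=2) → closed; open now [(1,0) g=2 f=6, (1,3) g=3 f=4, (2,0) g=1 f=6, (2,4) g=3 f=6, (3,1) g=1 f=6, (3,2) g=2 f=6, (3,3) g=3 f=6]

expanded=(2,3); open=[(1,0) g=2 f=6, (1,3) g=3 f=4, (2,0) g=1 f=6, (2,4) g=3 f=6, (3,1) g=1 f=6, (3,2) g=2 f=6, (3,3) g=3 f=6]; closed=[(1,1), (2,1), (2,2), (2,3)]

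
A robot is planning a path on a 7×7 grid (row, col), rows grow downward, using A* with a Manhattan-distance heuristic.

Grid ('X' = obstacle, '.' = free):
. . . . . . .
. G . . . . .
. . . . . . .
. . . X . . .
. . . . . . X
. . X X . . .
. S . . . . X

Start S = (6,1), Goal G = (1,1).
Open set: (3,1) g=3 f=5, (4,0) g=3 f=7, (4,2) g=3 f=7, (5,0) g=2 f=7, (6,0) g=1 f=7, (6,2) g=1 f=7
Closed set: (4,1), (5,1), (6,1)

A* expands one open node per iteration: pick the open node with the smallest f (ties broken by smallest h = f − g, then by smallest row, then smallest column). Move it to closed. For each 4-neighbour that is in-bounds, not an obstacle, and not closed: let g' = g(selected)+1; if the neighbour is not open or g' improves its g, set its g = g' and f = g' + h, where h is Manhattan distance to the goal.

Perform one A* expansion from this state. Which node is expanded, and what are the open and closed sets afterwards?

expanded=(3,1); open=[(2,1) g=4 f=5, (3,0) g=4 f=7, (3,2) g=4 f=7, (4,0) g=3 f=7, (4,2) g=3 f=7, (5,0) g=2 f=7, (6,0) g=1 f=7, (6,2) g=1 f=7]; closed=[(3,1), (4,1), (5,1), (6,1)]

step 1: expand (3,1) (f=5, h=2) → closed; open now [(2,1) g=4 f=5, (3,0) g=4 f=7, (3,2) g=4 f=7, (4,0) g=3 f=7, (4,2) g=3 f=7, (5,0) g=2 f=7, (6,0) g=1 f=7, (6,2) g=1 f=7]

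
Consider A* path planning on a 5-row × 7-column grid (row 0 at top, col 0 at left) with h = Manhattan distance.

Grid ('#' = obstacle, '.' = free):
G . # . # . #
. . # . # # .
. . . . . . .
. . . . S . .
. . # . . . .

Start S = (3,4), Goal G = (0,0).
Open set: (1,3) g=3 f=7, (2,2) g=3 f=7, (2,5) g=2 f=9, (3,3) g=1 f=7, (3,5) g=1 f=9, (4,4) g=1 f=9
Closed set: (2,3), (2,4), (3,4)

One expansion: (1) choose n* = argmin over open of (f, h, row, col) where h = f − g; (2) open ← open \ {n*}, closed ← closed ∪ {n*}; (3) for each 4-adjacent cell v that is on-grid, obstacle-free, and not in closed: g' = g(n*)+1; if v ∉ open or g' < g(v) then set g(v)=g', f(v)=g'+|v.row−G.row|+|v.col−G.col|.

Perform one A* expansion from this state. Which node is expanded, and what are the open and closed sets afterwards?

step 1: expand (1,3) (f=7, h=4) → closed; open now [(0,3) g=4 f=7, (2,2) g=3 f=7, (2,5) g=2 f=9, (3,3) g=1 f=7, (3,5) g=1 f=9, (4,4) g=1 f=9]

expanded=(1,3); open=[(0,3) g=4 f=7, (2,2) g=3 f=7, (2,5) g=2 f=9, (3,3) g=1 f=7, (3,5) g=1 f=9, (4,4) g=1 f=9]; closed=[(1,3), (2,3), (2,4), (3,4)]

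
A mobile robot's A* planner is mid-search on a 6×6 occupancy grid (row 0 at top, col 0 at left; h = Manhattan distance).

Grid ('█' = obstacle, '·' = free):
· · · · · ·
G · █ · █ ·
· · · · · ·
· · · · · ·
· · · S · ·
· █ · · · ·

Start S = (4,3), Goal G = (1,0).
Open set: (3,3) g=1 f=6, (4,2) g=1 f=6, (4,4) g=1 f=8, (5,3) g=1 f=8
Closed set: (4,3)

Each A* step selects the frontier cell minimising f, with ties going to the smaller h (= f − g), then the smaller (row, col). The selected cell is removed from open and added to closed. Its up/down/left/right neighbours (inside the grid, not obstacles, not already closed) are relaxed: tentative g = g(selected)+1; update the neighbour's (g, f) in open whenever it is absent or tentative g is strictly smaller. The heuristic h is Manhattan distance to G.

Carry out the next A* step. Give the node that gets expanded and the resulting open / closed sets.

expanded=(3,3); open=[(2,3) g=2 f=6, (3,2) g=2 f=6, (3,4) g=2 f=8, (4,2) g=1 f=6, (4,4) g=1 f=8, (5,3) g=1 f=8]; closed=[(3,3), (4,3)]

step 1: expand (3,3) (f=6, h=5) → closed; open now [(2,3) g=2 f=6, (3,2) g=2 f=6, (3,4) g=2 f=8, (4,2) g=1 f=6, (4,4) g=1 f=8, (5,3) g=1 f=8]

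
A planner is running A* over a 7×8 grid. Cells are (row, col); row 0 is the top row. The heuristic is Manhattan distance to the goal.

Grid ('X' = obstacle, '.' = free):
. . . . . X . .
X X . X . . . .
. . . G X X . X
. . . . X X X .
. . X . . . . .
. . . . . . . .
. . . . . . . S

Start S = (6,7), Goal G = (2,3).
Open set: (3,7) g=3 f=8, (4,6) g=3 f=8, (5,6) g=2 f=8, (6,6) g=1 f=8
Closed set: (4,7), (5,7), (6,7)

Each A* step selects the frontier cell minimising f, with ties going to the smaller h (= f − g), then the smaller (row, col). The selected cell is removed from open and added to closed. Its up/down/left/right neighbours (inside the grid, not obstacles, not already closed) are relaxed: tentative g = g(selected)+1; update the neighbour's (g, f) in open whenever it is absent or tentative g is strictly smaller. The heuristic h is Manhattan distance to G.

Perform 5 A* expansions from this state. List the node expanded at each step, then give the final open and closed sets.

order=[(3,7) → (4,6) → (4,5) → (4,4) → (4,3)]; open=[(3,3) g=7 f=8, (5,3) g=7 f=10, (5,4) g=6 f=10, (5,5) g=5 f=10, (5,6) g=2 f=8, (6,6) g=1 f=8]; closed=[(3,7), (4,3), (4,4), (4,5), (4,6), (4,7), (5,7), (6,7)]

step 1: expand (3,7) (f=8, h=5) → closed; open now [(4,6) g=3 f=8, (5,6) g=2 f=8, (6,6) g=1 f=8]
step 2: expand (4,6) (f=8, h=5) → closed; open now [(4,5) g=4 f=8, (5,6) g=2 f=8, (6,6) g=1 f=8]
step 3: expand (4,5) (f=8, h=4) → closed; open now [(4,4) g=5 f=8, (5,5) g=5 f=10, (5,6) g=2 f=8, (6,6) g=1 f=8]
step 4: expand (4,4) (f=8, h=3) → closed; open now [(4,3) g=6 f=8, (5,4) g=6 f=10, (5,5) g=5 f=10, (5,6) g=2 f=8, (6,6) g=1 f=8]
step 5: expand (4,3) (f=8, h=2) → closed; open now [(3,3) g=7 f=8, (5,3) g=7 f=10, (5,4) g=6 f=10, (5,5) g=5 f=10, (5,6) g=2 f=8, (6,6) g=1 f=8]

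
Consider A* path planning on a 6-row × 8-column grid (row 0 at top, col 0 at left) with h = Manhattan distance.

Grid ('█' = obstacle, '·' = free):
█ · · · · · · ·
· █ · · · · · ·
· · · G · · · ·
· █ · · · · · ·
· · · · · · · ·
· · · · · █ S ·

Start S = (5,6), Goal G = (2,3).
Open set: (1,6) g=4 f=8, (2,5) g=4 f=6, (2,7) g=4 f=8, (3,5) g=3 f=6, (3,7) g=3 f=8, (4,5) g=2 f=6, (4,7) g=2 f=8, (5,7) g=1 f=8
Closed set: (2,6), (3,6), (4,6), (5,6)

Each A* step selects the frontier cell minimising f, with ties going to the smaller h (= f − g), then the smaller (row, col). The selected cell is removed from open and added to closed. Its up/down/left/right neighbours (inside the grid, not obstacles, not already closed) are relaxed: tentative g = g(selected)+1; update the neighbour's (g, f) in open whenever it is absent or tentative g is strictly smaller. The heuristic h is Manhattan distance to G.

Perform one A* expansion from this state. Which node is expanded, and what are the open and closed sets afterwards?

step 1: expand (2,5) (f=6, h=2) → closed; open now [(1,5) g=5 f=8, (1,6) g=4 f=8, (2,4) g=5 f=6, (2,7) g=4 f=8, (3,5) g=3 f=6, (3,7) g=3 f=8, (4,5) g=2 f=6, (4,7) g=2 f=8, (5,7) g=1 f=8]

expanded=(2,5); open=[(1,5) g=5 f=8, (1,6) g=4 f=8, (2,4) g=5 f=6, (2,7) g=4 f=8, (3,5) g=3 f=6, (3,7) g=3 f=8, (4,5) g=2 f=6, (4,7) g=2 f=8, (5,7) g=1 f=8]; closed=[(2,5), (2,6), (3,6), (4,6), (5,6)]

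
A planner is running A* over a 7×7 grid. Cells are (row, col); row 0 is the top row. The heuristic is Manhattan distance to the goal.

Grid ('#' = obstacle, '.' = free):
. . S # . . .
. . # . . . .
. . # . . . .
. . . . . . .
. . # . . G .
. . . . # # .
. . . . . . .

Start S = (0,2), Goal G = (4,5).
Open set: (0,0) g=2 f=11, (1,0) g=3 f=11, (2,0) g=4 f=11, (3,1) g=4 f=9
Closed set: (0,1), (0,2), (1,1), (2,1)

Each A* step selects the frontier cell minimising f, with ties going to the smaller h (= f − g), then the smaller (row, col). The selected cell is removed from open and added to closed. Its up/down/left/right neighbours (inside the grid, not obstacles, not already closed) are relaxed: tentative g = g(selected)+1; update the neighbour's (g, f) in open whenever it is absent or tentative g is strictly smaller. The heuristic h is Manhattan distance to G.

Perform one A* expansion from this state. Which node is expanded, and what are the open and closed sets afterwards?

expanded=(3,1); open=[(0,0) g=2 f=11, (1,0) g=3 f=11, (2,0) g=4 f=11, (3,0) g=5 f=11, (3,2) g=5 f=9, (4,1) g=5 f=9]; closed=[(0,1), (0,2), (1,1), (2,1), (3,1)]

step 1: expand (3,1) (f=9, h=5) → closed; open now [(0,0) g=2 f=11, (1,0) g=3 f=11, (2,0) g=4 f=11, (3,0) g=5 f=11, (3,2) g=5 f=9, (4,1) g=5 f=9]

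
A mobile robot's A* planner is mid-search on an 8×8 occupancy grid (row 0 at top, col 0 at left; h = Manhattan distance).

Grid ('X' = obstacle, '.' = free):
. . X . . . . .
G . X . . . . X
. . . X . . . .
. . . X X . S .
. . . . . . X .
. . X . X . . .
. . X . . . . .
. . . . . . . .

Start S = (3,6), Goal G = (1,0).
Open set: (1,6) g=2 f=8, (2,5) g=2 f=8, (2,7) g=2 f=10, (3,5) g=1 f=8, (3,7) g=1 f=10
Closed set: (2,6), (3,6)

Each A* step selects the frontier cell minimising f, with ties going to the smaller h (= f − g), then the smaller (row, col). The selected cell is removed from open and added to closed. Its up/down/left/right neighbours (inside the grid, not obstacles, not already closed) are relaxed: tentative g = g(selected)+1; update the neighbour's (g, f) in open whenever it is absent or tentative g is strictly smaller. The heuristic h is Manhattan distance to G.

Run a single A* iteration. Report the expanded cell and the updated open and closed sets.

step 1: expand (1,6) (f=8, h=6) → closed; open now [(0,6) g=3 f=10, (1,5) g=3 f=8, (2,5) g=2 f=8, (2,7) g=2 f=10, (3,5) g=1 f=8, (3,7) g=1 f=10]

expanded=(1,6); open=[(0,6) g=3 f=10, (1,5) g=3 f=8, (2,5) g=2 f=8, (2,7) g=2 f=10, (3,5) g=1 f=8, (3,7) g=1 f=10]; closed=[(1,6), (2,6), (3,6)]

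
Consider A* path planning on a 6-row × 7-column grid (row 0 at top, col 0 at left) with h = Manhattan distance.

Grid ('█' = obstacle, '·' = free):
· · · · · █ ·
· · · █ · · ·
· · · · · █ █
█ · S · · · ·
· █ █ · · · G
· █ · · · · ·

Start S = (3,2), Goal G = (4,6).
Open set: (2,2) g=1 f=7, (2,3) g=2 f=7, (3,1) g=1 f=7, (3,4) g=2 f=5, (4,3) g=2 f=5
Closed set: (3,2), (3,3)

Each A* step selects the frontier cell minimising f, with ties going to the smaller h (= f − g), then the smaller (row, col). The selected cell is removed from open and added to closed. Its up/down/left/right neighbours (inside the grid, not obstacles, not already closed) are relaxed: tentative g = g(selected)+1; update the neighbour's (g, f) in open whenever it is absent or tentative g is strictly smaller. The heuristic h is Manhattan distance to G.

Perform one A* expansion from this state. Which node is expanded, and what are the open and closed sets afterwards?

expanded=(3,4); open=[(2,2) g=1 f=7, (2,3) g=2 f=7, (2,4) g=3 f=7, (3,1) g=1 f=7, (3,5) g=3 f=5, (4,3) g=2 f=5, (4,4) g=3 f=5]; closed=[(3,2), (3,3), (3,4)]

step 1: expand (3,4) (f=5, h=3) → closed; open now [(2,2) g=1 f=7, (2,3) g=2 f=7, (2,4) g=3 f=7, (3,1) g=1 f=7, (3,5) g=3 f=5, (4,3) g=2 f=5, (4,4) g=3 f=5]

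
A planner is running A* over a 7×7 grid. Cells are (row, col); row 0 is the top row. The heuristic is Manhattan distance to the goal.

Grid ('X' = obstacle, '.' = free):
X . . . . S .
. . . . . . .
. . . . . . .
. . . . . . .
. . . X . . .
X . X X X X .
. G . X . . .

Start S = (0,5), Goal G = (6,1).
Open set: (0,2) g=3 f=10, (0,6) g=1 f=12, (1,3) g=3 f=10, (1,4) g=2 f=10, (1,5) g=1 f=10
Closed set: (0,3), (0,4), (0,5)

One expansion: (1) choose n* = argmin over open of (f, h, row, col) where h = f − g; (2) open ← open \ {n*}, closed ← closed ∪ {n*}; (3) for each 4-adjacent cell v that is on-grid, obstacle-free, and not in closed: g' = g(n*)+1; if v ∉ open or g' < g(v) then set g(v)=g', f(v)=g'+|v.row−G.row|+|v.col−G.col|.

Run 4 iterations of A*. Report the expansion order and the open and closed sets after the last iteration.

step 1: expand (0,2) (f=10, h=7) → closed; open now [(0,1) g=4 f=10, (0,6) g=1 f=12, (1,2) g=4 f=10, (1,3) g=3 f=10, (1,4) g=2 f=10, (1,5) g=1 f=10]
step 2: expand (0,1) (f=10, h=6) → closed; open now [(0,6) g=1 f=12, (1,1) g=5 f=10, (1,2) g=4 f=10, (1,3) g=3 f=10, (1,4) g=2 f=10, (1,5) g=1 f=10]
step 3: expand (1,1) (f=10, h=5) → closed; open now [(0,6) g=1 f=12, (1,0) g=6 f=12, (1,2) g=4 f=10, (1,3) g=3 f=10, (1,4) g=2 f=10, (1,5) g=1 f=10, (2,1) g=6 f=10]
step 4: expand (2,1) (f=10, h=4) → closed; open now [(0,6) g=1 f=12, (1,0) g=6 f=12, (1,2) g=4 f=10, (1,3) g=3 f=10, (1,4) g=2 f=10, (1,5) g=1 f=10, (2,0) g=7 f=12, (2,2) g=7 f=12, (3,1) g=7 f=10]

order=[(0,2) → (0,1) → (1,1) → (2,1)]; open=[(0,6) g=1 f=12, (1,0) g=6 f=12, (1,2) g=4 f=10, (1,3) g=3 f=10, (1,4) g=2 f=10, (1,5) g=1 f=10, (2,0) g=7 f=12, (2,2) g=7 f=12, (3,1) g=7 f=10]; closed=[(0,1), (0,2), (0,3), (0,4), (0,5), (1,1), (2,1)]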